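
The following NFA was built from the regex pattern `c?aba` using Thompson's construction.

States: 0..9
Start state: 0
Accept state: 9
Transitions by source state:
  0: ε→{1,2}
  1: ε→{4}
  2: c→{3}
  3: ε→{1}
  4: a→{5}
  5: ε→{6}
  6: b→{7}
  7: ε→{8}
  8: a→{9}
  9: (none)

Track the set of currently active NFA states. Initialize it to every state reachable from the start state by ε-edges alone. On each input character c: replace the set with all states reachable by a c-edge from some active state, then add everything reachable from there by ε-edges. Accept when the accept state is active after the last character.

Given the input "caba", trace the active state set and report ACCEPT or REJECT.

start: ε-closure({0}) = {0,1,2,4}
'c' @ 1: {1,3,4}
'a' @ 2: {5,6}
'b' @ 3: {7,8}
'a' @ 4: {9}  [accepting]
after full input: {9}  (accept=9 in)

Answer: ACCEPT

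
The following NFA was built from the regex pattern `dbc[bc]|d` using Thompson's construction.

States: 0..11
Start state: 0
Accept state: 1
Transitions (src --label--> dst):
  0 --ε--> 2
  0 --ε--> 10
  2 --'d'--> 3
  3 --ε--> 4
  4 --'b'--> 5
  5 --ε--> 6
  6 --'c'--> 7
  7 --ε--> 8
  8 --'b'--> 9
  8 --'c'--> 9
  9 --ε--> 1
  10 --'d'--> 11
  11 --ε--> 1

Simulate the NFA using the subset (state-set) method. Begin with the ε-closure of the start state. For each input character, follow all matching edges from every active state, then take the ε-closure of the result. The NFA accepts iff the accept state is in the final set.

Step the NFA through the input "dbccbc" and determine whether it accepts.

start: ε-closure({0}) = {0,2,10}
'd' @ 1: {1,3,4,11}  (accept∈set)
'b' @ 2: {5,6}
'c' @ 3: {7,8}
'c' @ 4: {1,9}  (accept∈set)
'b' @ 5: {}  — state set empty
rest 'c' ignored (set empty)
end set {} — state 1 not in

Answer: REJECT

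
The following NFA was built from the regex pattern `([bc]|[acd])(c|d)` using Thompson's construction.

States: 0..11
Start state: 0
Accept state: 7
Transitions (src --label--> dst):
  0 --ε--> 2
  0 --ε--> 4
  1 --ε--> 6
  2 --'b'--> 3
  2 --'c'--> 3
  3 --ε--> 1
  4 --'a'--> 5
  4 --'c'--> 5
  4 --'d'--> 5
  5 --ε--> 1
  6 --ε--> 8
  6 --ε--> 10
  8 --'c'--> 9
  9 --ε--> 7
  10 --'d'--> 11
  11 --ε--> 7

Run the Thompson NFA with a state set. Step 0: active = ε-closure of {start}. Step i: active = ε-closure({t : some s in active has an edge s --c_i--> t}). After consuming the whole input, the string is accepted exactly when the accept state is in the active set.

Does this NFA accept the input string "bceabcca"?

initial (ε-close {0}): {0,2,4}
'b' @ 1: {1,3,6,8,10}
'c' @ 2: {7,9}  [accepting]
'e' @ 3: {}  — dead — no transitions
rest 'abcca' ignored (set empty)
end set {} — state 7 not in

Answer: REJECT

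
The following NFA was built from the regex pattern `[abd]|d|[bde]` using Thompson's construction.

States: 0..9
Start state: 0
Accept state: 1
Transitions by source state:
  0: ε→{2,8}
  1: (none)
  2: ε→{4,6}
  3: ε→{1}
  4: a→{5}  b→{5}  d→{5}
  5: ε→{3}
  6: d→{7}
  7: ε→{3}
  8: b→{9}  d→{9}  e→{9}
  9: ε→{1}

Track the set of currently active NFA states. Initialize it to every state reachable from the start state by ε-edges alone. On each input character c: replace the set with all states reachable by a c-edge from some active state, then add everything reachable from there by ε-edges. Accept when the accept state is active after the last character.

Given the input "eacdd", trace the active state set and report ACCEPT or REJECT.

S₀ = ε-closure({0}) = {0,2,4,6,8}
'e' @ 1: {1,9}  (accept∈set)
'a' @ 2: {}  — no active states
rest 'cdd' ignored (set empty)
final: {}; accept 1 not in set

Answer: REJECT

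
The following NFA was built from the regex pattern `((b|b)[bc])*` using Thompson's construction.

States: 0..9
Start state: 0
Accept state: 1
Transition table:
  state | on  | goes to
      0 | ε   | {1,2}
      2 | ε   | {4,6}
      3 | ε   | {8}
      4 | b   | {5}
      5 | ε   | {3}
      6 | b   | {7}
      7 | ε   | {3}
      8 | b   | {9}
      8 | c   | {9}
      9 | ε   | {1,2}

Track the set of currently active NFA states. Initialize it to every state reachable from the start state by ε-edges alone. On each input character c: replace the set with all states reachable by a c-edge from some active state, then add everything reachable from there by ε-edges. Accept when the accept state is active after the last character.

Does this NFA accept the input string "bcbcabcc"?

start: ε-closure({0}) = {0,1,2,4,6}
'b' @ 1: {3,5,7,8}
'c' @ 2: {1,2,4,6,9}  (accept∈set)
'b' @ 3: {3,5,7,8}
'c' @ 4: {1,2,4,6,9}  (accept∈set)
'a' @ 5: {}  — no active states
rest 'bcc' ignored (set empty)
final: {}; accept 1 not in set

Answer: REJECT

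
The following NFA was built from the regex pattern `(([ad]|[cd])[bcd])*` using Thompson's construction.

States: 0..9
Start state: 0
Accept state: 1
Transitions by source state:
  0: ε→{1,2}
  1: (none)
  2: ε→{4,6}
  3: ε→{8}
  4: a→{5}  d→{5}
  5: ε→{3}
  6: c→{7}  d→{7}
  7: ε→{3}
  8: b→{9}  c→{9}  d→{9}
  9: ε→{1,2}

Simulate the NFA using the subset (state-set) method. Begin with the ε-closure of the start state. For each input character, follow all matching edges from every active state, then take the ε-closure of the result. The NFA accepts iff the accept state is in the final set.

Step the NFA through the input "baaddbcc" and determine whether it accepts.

Answer: REJECT

Trace:
start: ε-closure({0}) = {0,1,2,4,6}
'b' @ 1: {}  — state set empty
rest 'aaddbcc' ignored (set empty)
final: {}; accept 1 not in set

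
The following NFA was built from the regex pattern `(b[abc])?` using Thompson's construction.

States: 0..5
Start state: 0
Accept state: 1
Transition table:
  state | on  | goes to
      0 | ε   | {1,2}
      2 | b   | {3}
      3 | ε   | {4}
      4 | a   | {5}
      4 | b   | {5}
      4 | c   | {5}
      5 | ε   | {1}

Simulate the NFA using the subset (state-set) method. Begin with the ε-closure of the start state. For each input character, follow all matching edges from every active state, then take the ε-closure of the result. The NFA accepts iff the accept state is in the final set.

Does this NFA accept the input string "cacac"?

initial (ε-close {0}): {0,1,2}
'c' @ 1: {}  — state set empty
rest 'acac' ignored (set empty)
final: {}; accept 1 not in set

Answer: REJECT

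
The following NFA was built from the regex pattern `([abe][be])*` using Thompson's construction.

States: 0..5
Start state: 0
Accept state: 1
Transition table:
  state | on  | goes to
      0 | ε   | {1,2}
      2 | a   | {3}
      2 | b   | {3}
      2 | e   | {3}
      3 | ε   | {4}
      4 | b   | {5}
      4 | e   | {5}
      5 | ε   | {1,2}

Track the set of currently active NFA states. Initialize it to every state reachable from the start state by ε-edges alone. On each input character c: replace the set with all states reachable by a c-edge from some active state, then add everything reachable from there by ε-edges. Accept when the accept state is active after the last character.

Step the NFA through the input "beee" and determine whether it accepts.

Answer: ACCEPT

Steps:
S₀ = ε-closure({0}) = {0,1,2}
'b' @ 1: {3,4}
'e' @ 2: {1,2,5}  ✓accept
'e' @ 3: {3,4}
'e' @ 4: {1,2,5}  ✓accept
final: {1,2,5}; accept 1 in set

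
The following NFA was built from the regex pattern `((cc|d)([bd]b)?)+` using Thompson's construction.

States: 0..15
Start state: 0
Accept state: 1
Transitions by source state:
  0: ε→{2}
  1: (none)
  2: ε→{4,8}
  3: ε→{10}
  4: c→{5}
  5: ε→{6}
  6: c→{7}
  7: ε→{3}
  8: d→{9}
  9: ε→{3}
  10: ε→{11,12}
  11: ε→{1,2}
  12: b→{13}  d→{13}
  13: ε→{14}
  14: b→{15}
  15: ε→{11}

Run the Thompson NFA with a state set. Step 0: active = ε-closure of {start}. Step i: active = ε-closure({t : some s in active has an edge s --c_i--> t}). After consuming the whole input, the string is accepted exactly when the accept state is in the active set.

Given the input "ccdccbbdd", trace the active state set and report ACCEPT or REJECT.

initial (ε-close {0}): {0,2,4,8}
'c' @ 1: {5,6}
'c' @ 2: {1,2,3,4,7,8,10,11,12}  ✓accept
'd' @ 3: {1,2,3,4,8,9,10,11,12,13,14}  ✓accept
'c' @ 4: {5,6}
'c' @ 5: {1,2,3,4,7,8,10,11,12}  ✓accept
'b' @ 6: {13,14}
'b' @ 7: {1,2,4,8,11,15}  ✓accept
'd' @ 8: {1,2,3,4,8,9,10,11,12}  ✓accept
'd' @ 9: {1,2,3,4,8,9,10,11,12,13,14}  ✓accept
after full input: {1,2,3,4,8,9,10,11,12,13,14}  (accept=1 in)

Answer: ACCEPT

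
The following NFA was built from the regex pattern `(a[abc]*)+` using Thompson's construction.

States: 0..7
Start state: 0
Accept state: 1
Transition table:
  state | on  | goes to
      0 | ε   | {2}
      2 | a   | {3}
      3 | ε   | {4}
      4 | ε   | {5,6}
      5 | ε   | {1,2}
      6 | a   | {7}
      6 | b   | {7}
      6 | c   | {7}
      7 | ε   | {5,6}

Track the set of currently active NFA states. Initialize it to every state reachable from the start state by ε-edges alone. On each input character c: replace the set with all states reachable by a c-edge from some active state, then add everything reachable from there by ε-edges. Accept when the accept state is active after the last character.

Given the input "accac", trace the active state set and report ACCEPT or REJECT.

Answer: ACCEPT

Trace:
initial (ε-close {0}): {0,2}
'a' @ 1: {1,2,3,4,5,6}  [accepting]
'c' @ 2: {1,2,5,6,7}  [accepting]
'c' @ 3: {1,2,5,6,7}  [accepting]
'a' @ 4: {1,2,3,4,5,6,7}  [accepting]
'c' @ 5: {1,2,5,6,7}  [accepting]
after full input: {1,2,5,6,7}  (accept=1 in)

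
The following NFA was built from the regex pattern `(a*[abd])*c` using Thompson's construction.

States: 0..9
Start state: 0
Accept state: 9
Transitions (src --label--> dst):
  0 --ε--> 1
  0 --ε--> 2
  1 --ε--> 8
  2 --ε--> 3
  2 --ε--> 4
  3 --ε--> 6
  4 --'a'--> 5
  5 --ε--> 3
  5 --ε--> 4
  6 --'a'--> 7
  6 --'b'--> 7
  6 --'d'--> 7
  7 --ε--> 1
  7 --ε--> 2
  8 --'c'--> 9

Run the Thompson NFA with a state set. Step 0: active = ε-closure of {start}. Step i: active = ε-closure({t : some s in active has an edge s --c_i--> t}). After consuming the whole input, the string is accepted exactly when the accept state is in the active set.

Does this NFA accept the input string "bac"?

Answer: ACCEPT

Trace:
initial (ε-close {0}): {0,1,2,3,4,6,8}
'b' @ 1: {1,2,3,4,6,7,8}
'a' @ 2: {1,2,3,4,5,6,7,8}
'c' @ 3: {9}  ✓accept
after full input: {9}  (accept=9 in)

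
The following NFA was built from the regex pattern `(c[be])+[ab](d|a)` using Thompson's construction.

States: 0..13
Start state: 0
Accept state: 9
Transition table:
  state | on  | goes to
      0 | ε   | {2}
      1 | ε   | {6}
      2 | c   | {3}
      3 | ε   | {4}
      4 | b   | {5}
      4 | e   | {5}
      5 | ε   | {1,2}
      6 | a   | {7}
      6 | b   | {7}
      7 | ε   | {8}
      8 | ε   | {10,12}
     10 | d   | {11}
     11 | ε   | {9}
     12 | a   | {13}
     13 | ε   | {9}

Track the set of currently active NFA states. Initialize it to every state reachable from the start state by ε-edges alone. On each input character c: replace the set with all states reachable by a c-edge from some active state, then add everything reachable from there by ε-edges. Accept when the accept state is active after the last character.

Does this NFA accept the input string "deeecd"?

Answer: REJECT

Derivation:
initial (ε-close {0}): {0,2}
'd' @ 1: {}  — state set empty
rest 'eeecd' ignored (set empty)
after full input: {}  (accept=9 not in)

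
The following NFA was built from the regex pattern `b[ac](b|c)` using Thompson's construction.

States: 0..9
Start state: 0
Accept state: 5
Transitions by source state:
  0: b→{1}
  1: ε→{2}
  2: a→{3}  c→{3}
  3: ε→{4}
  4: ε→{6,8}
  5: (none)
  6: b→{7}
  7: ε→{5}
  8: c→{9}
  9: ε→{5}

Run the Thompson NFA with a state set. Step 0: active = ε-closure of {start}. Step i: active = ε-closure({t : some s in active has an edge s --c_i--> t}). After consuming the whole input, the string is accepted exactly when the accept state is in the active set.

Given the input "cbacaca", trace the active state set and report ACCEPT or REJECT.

Answer: REJECT

Trace:
start: ε-closure({0}) = {0}
'c' @ 1: {}  — state set empty
rest 'bacaca' ignored (set empty)
end set {} — state 5 not in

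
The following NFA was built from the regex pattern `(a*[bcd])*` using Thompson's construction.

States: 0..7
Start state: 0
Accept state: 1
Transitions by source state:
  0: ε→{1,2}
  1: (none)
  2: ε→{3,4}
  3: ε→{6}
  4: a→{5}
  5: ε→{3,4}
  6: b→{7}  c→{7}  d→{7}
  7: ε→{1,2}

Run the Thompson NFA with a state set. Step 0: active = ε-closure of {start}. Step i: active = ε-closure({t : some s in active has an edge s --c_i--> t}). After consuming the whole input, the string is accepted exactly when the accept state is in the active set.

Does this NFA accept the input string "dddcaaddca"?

Answer: REJECT

Derivation:
S₀ = ε-closure({0}) = {0,1,2,3,4,6}
'd' @ 1: {1,2,3,4,6,7}  (accept∈set)
'd' @ 2: {1,2,3,4,6,7}  (accept∈set)
'd' @ 3: {1,2,3,4,6,7}  (accept∈set)
'c' @ 4: {1,2,3,4,6,7}  (accept∈set)
'a' @ 5: {3,4,5,6}
'a' @ 6: {3,4,5,6}
'd' @ 7: {1,2,3,4,6,7}  (accept∈set)
'd' @ 8: {1,2,3,4,6,7}  (accept∈set)
'c' @ 9: {1,2,3,4,6,7}  (accept∈set)
'a' @ 10: {3,4,5,6}
after full input: {3,4,5,6}  (accept=1 not in)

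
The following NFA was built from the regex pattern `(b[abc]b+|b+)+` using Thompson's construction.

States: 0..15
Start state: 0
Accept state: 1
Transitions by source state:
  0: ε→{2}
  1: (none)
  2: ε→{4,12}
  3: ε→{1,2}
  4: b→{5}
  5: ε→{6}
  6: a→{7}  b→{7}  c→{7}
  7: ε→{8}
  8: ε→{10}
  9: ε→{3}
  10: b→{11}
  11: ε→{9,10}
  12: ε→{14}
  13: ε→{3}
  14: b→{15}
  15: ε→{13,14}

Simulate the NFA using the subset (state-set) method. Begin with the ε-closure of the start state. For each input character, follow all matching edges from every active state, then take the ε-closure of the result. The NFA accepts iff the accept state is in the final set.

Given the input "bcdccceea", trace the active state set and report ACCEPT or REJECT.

Answer: REJECT

Trace:
initial (ε-close {0}): {0,2,4,12,14}
'b' @ 1: {1,2,3,4,5,6,12,13,14,15}  ✓accept
'c' @ 2: {7,8,10}
'd' @ 3: {}  — state set empty
rest 'ccceea' ignored (set empty)
after full input: {}  (accept=1 not in)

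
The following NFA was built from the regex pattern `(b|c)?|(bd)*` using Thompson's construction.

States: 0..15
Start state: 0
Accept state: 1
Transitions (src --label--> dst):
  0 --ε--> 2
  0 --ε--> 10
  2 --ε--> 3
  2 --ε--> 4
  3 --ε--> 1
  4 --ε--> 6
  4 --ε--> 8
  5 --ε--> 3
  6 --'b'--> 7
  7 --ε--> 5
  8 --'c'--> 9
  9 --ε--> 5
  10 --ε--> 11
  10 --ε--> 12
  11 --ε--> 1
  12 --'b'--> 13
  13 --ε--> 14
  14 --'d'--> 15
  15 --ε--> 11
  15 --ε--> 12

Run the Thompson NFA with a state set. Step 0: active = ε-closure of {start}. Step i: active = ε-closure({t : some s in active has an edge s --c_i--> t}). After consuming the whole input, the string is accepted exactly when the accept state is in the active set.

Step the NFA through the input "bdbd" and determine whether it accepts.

initial (ε-close {0}): {0,1,2,3,4,6,8,10,11,12}
'b' @ 1: {1,3,5,7,13,14}  [accepting]
'd' @ 2: {1,11,12,15}  [accepting]
'b' @ 3: {13,14}
'd' @ 4: {1,11,12,15}  [accepting]
after full input: {1,11,12,15}  (accept=1 in)

Answer: ACCEPT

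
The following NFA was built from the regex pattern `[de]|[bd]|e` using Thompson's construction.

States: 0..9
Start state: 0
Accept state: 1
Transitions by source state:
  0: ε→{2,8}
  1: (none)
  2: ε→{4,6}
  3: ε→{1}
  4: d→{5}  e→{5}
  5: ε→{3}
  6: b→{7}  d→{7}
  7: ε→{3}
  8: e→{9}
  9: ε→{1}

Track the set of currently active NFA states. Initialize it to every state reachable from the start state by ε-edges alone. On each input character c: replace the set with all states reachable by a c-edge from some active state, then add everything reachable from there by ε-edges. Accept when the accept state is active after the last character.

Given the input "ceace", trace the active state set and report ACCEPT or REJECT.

initial (ε-close {0}): {0,2,4,6,8}
'c' @ 1: {}  — no active states
rest 'eace' ignored (set empty)
final: {}; accept 1 not in set

Answer: REJECT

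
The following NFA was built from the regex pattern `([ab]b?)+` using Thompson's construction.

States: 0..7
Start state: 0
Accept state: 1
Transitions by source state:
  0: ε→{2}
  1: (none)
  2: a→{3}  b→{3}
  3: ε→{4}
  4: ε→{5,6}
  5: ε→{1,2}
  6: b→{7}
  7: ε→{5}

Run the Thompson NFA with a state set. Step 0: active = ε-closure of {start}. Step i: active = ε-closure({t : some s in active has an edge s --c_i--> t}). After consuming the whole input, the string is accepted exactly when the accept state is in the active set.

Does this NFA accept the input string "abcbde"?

S₀ = ε-closure({0}) = {0,2}
'a' @ 1: {1,2,3,4,5,6}  [accepting]
'b' @ 2: {1,2,3,4,5,6,7}  [accepting]
'c' @ 3: {}  — dead — no transitions
rest 'bde' ignored (set empty)
after full input: {}  (accept=1 not in)

Answer: REJECT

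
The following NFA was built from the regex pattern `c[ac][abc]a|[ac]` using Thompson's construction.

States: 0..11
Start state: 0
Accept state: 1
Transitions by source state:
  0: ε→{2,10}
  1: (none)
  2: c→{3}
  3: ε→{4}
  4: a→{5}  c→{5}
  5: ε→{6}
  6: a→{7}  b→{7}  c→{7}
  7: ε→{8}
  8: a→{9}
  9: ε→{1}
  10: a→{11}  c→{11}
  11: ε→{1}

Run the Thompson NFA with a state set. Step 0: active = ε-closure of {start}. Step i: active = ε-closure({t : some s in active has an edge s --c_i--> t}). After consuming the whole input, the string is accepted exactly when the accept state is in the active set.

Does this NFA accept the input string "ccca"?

Answer: ACCEPT

Steps:
initial (ε-close {0}): {0,2,10}
'c' @ 1: {1,3,4,11}  [accepting]
'c' @ 2: {5,6}
'c' @ 3: {7,8}
'a' @ 4: {1,9}  [accepting]
after full input: {1,9}  (accept=1 in)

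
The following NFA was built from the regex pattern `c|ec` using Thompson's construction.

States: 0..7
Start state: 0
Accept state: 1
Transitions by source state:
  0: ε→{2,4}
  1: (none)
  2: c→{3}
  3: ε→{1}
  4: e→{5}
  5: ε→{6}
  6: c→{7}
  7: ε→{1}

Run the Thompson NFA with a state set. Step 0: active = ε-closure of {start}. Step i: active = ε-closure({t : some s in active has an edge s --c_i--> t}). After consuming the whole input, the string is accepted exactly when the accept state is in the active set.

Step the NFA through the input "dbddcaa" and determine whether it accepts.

Answer: REJECT

Trace:
start: ε-closure({0}) = {0,2,4}
'd' @ 1: {}  — no active states
rest 'bddcaa' ignored (set empty)
after full input: {}  (accept=1 not in)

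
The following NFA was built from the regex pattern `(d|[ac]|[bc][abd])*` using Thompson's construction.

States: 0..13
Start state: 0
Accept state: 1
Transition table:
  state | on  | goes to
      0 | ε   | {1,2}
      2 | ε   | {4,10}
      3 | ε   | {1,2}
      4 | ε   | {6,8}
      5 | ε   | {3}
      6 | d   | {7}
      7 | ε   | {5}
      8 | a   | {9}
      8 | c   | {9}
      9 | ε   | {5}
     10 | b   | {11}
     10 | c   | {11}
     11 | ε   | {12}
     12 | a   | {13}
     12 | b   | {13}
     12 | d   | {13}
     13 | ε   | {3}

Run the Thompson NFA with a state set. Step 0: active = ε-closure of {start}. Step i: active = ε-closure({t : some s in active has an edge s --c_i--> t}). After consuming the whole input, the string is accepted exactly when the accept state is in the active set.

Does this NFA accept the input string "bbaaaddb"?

Answer: REJECT

Steps:
S₀ = ε-closure({0}) = {0,1,2,4,6,8,10}
'b' @ 1: {11,12}
'b' @ 2: {1,2,3,4,6,8,10,13}  ✓accept
'a' @ 3: {1,2,3,4,5,6,8,9,10}  ✓accept
'a' @ 4: {1,2,3,4,5,6,8,9,10}  ✓accept
'a' @ 5: {1,2,3,4,5,6,8,9,10}  ✓accept
'd' @ 6: {1,2,3,4,5,6,7,8,10}  ✓accept
'd' @ 7: {1,2,3,4,5,6,7,8,10}  ✓accept
'b' @ 8: {11,12}
after full input: {11,12}  (accept=1 not in)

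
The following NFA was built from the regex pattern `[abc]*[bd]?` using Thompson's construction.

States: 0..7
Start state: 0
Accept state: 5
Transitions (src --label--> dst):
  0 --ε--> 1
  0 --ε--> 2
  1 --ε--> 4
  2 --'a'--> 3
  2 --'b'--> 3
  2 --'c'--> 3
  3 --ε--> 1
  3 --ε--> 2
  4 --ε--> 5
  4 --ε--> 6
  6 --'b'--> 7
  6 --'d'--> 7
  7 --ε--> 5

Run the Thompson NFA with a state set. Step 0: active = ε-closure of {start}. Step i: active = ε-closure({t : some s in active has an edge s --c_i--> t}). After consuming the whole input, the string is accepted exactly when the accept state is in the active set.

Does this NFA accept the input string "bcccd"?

Answer: ACCEPT

Steps:
start: ε-closure({0}) = {0,1,2,4,5,6}
'b' @ 1: {1,2,3,4,5,6,7}  [accepting]
'c' @ 2: {1,2,3,4,5,6}  [accepting]
'c' @ 3: {1,2,3,4,5,6}  [accepting]
'c' @ 4: {1,2,3,4,5,6}  [accepting]
'd' @ 5: {5,7}  [accepting]
after full input: {5,7}  (accept=5 in)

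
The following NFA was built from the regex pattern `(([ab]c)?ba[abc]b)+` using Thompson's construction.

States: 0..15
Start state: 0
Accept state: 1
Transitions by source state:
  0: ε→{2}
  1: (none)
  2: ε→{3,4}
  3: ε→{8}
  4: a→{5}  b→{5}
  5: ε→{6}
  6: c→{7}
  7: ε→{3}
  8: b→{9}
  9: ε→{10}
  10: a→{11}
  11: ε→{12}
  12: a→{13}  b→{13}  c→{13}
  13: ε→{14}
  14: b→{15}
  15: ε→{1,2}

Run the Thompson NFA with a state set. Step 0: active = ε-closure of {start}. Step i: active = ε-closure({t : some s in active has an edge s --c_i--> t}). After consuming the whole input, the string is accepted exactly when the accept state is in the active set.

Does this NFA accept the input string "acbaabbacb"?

start: ε-closure({0}) = {0,2,3,4,8}
'a' @ 1: {5,6}
'c' @ 2: {3,7,8}
'b' @ 3: {9,10}
'a' @ 4: {11,12}
'a' @ 5: {13,14}
'b' @ 6: {1,2,3,4,8,15}  ✓accept
'b' @ 7: {5,6,9,10}
'a' @ 8: {11,12}
'c' @ 9: {13,14}
'b' @ 10: {1,2,3,4,8,15}  ✓accept
end set {1,2,3,4,8,15} — state 1 in

Answer: ACCEPT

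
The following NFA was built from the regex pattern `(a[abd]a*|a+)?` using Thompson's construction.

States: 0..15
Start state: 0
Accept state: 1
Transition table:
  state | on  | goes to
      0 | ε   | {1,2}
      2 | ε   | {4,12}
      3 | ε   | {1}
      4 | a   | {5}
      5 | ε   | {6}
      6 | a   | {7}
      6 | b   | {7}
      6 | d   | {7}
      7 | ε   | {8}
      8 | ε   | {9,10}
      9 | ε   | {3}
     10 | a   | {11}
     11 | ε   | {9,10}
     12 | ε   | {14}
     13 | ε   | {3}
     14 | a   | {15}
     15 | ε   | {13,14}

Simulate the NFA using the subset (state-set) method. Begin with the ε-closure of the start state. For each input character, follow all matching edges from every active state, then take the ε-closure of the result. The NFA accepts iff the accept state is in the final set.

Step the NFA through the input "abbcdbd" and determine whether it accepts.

Answer: REJECT

Derivation:
S₀ = ε-closure({0}) = {0,1,2,4,12,14}
'a' @ 1: {1,3,5,6,13,14,15}  [accepting]
'b' @ 2: {1,3,7,8,9,10}  [accepting]
'b' @ 3: {}  — no active states
rest 'cdbd' ignored (set empty)
after full input: {}  (accept=1 not in)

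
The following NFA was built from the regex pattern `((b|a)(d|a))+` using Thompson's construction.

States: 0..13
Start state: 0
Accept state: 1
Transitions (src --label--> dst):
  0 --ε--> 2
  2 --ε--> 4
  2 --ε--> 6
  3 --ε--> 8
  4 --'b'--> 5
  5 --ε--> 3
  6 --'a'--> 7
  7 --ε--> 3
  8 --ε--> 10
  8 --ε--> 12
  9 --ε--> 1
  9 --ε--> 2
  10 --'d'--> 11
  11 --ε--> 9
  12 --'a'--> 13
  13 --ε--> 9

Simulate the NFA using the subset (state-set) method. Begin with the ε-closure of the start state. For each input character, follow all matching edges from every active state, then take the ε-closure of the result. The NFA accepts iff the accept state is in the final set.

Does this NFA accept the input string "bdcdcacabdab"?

initial (ε-close {0}): {0,2,4,6}
'b' @ 1: {3,5,8,10,12}
'd' @ 2: {1,2,4,6,9,11}  [accepting]
'c' @ 3: {}  — no active states
rest 'dcacabdab' ignored (set empty)
end set {} — state 1 not in

Answer: REJECT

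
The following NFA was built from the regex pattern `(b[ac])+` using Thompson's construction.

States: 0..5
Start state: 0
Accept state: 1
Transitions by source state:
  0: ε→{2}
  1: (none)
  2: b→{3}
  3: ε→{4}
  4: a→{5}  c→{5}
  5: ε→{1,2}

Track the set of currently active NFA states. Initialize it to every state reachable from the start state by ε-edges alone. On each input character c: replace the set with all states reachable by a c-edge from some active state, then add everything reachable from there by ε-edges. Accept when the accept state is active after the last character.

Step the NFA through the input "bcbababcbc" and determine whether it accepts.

start: ε-closure({0}) = {0,2}
'b' @ 1: {3,4}
'c' @ 2: {1,2,5}  (accept∈set)
'b' @ 3: {3,4}
'a' @ 4: {1,2,5}  (accept∈set)
'b' @ 5: {3,4}
'a' @ 6: {1,2,5}  (accept∈set)
'b' @ 7: {3,4}
'c' @ 8: {1,2,5}  (accept∈set)
'b' @ 9: {3,4}
'c' @ 10: {1,2,5}  (accept∈set)
after full input: {1,2,5}  (accept=1 in)

Answer: ACCEPT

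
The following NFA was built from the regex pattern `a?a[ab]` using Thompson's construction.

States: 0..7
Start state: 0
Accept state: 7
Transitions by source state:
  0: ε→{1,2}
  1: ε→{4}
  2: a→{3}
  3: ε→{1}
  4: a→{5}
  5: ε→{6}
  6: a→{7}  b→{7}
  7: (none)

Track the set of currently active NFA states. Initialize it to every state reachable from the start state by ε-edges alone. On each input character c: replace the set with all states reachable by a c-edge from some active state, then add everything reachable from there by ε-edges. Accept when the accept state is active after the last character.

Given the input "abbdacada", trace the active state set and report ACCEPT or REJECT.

Answer: REJECT

Derivation:
initial (ε-close {0}): {0,1,2,4}
'a' @ 1: {1,3,4,5,6}
'b' @ 2: {7}  (accept∈set)
'b' @ 3: {}  — dead — no transitions
rest 'dacada' ignored (set empty)
end set {} — state 7 not in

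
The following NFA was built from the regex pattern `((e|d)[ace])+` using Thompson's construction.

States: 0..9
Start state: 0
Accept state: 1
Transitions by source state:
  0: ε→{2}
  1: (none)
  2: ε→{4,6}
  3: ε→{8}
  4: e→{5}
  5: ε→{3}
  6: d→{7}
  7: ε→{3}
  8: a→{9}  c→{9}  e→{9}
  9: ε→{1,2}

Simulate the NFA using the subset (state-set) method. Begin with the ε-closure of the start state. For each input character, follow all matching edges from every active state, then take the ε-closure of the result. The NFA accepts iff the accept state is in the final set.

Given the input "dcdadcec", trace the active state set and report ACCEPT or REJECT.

start: ε-closure({0}) = {0,2,4,6}
'd' @ 1: {3,7,8}
'c' @ 2: {1,2,4,6,9}  [accepting]
'd' @ 3: {3,7,8}
'a' @ 4: {1,2,4,6,9}  [accepting]
'd' @ 5: {3,7,8}
'c' @ 6: {1,2,4,6,9}  [accepting]
'e' @ 7: {3,5,8}
'c' @ 8: {1,2,4,6,9}  [accepting]
after full input: {1,2,4,6,9}  (accept=1 in)

Answer: ACCEPT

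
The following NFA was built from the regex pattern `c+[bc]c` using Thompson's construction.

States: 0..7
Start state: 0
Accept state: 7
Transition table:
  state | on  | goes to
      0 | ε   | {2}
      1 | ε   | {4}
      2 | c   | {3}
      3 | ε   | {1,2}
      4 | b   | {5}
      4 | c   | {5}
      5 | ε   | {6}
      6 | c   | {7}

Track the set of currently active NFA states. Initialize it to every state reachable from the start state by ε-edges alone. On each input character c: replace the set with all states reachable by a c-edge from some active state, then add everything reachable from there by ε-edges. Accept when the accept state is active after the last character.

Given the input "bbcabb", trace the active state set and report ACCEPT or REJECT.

S₀ = ε-closure({0}) = {0,2}
'b' @ 1: {}  — dead — no transitions
rest 'bcabb' ignored (set empty)
end set {} — state 7 not in

Answer: REJECT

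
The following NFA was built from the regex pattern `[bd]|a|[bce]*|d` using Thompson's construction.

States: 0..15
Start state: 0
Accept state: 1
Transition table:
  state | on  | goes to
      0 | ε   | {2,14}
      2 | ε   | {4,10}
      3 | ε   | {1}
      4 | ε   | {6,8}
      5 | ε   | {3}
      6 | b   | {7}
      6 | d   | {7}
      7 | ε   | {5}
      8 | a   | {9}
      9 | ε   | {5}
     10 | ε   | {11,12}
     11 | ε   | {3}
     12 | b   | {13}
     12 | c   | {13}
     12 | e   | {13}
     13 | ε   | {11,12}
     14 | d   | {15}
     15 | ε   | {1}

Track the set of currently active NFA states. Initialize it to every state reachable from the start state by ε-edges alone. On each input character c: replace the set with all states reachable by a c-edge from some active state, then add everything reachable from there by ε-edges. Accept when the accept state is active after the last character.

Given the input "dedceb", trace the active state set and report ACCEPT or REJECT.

start: ε-closure({0}) = {0,1,2,3,4,6,8,10,11,12,14}
'd' @ 1: {1,3,5,7,15}  ✓accept
'e' @ 2: {}  — no active states
rest 'dceb' ignored (set empty)
final: {}; accept 1 not in set

Answer: REJECT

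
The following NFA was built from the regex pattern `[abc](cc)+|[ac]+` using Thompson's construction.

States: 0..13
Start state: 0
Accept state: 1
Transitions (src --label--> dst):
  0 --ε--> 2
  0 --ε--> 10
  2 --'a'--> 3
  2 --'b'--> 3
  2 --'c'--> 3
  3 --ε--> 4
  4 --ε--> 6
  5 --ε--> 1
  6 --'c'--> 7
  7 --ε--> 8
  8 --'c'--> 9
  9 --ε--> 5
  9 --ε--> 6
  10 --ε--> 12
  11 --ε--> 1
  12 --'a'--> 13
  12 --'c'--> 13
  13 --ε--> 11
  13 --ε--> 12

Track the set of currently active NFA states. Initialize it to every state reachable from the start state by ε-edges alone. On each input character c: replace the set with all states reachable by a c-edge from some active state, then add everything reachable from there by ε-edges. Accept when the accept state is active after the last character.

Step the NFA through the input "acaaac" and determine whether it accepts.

Answer: ACCEPT

Steps:
start: ε-closure({0}) = {0,2,10,12}
'a' @ 1: {1,3,4,6,11,12,13}  [accepting]
'c' @ 2: {1,7,8,11,12,13}  [accepting]
'a' @ 3: {1,11,12,13}  [accepting]
'a' @ 4: {1,11,12,13}  [accepting]
'a' @ 5: {1,11,12,13}  [accepting]
'c' @ 6: {1,11,12,13}  [accepting]
after full input: {1,11,12,13}  (accept=1 in)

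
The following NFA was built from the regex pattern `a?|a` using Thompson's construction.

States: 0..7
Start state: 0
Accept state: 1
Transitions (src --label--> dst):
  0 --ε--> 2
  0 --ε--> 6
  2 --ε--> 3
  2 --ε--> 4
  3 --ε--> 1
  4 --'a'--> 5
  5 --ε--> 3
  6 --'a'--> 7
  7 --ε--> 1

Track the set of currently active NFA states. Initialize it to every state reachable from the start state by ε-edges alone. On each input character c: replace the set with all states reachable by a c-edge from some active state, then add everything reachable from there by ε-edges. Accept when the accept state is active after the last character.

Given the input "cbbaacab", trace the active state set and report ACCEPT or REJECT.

Answer: REJECT

Steps:
S₀ = ε-closure({0}) = {0,1,2,3,4,6}
'c' @ 1: {}  — no active states
rest 'bbaacab' ignored (set empty)
after full input: {}  (accept=1 not in)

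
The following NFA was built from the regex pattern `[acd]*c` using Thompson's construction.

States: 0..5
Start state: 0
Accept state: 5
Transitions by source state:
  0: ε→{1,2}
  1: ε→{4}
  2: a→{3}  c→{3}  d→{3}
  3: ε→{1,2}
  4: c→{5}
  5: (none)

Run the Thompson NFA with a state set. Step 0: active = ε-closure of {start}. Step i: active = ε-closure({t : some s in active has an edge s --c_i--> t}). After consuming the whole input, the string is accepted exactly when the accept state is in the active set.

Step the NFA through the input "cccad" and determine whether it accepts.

Answer: REJECT

Derivation:
start: ε-closure({0}) = {0,1,2,4}
'c' @ 1: {1,2,3,4,5}  [accepting]
'c' @ 2: {1,2,3,4,5}  [accepting]
'c' @ 3: {1,2,3,4,5}  [accepting]
'a' @ 4: {1,2,3,4}
'd' @ 5: {1,2,3,4}
end set {1,2,3,4} — state 5 not in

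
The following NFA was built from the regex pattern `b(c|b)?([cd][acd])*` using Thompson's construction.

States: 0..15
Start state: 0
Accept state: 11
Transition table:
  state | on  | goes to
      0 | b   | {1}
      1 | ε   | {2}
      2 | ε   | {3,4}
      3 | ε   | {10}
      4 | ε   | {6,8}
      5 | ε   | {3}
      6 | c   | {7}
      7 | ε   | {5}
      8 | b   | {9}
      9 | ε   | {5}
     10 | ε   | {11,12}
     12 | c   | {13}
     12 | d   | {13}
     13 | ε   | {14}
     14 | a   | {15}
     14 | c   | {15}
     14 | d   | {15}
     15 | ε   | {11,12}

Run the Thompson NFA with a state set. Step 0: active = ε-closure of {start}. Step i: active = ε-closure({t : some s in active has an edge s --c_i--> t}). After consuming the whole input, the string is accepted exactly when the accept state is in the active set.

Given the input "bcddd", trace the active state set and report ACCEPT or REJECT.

start: ε-closure({0}) = {0}
'b' @ 1: {1,2,3,4,6,8,10,11,12}  [accepting]
'c' @ 2: {3,5,7,10,11,12,13,14}  [accepting]
'd' @ 3: {11,12,13,14,15}  [accepting]
'd' @ 4: {11,12,13,14,15}  [accepting]
'd' @ 5: {11,12,13,14,15}  [accepting]
after full input: {11,12,13,14,15}  (accept=11 in)

Answer: ACCEPT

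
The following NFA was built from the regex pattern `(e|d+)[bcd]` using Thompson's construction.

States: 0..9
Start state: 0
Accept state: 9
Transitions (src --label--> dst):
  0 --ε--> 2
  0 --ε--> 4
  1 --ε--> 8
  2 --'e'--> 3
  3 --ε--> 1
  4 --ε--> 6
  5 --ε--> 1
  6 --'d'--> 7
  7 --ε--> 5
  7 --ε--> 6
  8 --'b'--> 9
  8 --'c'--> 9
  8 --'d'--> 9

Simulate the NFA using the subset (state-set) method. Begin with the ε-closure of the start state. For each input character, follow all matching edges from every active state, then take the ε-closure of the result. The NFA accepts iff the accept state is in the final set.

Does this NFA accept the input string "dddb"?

S₀ = ε-closure({0}) = {0,2,4,6}
'd' @ 1: {1,5,6,7,8}
'd' @ 2: {1,5,6,7,8,9}  [accepting]
'd' @ 3: {1,5,6,7,8,9}  [accepting]
'b' @ 4: {9}  [accepting]
end set {9} — state 9 in

Answer: ACCEPT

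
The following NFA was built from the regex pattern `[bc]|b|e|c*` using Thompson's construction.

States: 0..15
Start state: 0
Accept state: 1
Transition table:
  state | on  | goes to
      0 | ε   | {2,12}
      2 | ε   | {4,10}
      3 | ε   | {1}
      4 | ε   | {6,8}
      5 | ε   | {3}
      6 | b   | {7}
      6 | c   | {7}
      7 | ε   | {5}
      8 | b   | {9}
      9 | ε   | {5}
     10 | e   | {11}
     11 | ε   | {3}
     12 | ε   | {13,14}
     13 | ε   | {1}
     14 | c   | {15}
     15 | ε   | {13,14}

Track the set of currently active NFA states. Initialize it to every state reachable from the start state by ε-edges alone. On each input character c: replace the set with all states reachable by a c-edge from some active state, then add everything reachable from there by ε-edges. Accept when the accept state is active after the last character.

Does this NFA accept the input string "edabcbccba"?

Answer: REJECT

Derivation:
initial (ε-close {0}): {0,1,2,4,6,8,10,12,13,14}
'e' @ 1: {1,3,11}  (accept∈set)
'd' @ 2: {}  — state set empty
rest 'abcbccba' ignored (set empty)
final: {}; accept 1 not in set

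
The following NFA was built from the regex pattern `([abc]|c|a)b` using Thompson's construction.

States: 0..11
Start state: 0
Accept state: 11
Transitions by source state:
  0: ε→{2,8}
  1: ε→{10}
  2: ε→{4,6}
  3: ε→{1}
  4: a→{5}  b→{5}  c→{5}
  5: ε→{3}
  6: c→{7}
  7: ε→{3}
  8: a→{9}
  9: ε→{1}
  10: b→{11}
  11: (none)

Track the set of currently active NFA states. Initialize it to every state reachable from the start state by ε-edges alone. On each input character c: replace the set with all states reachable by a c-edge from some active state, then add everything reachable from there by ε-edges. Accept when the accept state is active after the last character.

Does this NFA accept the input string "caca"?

S₀ = ε-closure({0}) = {0,2,4,6,8}
'c' @ 1: {1,3,5,7,10}
'a' @ 2: {}  — no active states
rest 'ca' ignored (set empty)
final: {}; accept 11 not in set

Answer: REJECT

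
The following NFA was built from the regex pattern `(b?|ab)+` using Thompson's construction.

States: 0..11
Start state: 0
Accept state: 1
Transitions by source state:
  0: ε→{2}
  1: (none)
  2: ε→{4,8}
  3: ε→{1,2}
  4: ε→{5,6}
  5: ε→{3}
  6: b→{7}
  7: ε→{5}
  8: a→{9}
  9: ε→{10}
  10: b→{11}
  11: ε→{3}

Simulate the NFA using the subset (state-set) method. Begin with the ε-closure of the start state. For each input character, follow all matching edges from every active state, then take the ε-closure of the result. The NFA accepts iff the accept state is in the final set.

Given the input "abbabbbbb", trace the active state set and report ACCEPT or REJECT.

start: ε-closure({0}) = {0,1,2,3,4,5,6,8}
'a' @ 1: {9,10}
'b' @ 2: {1,2,3,4,5,6,8,11}  (accept∈set)
'b' @ 3: {1,2,3,4,5,6,7,8}  (accept∈set)
'a' @ 4: {9,10}
'b' @ 5: {1,2,3,4,5,6,8,11}  (accept∈set)
'b' @ 6: {1,2,3,4,5,6,7,8}  (accept∈set)
'b' @ 7: {1,2,3,4,5,6,7,8}  (accept∈set)
'b' @ 8: {1,2,3,4,5,6,7,8}  (accept∈set)
'b' @ 9: {1,2,3,4,5,6,7,8}  (accept∈set)
after full input: {1,2,3,4,5,6,7,8}  (accept=1 in)

Answer: ACCEPT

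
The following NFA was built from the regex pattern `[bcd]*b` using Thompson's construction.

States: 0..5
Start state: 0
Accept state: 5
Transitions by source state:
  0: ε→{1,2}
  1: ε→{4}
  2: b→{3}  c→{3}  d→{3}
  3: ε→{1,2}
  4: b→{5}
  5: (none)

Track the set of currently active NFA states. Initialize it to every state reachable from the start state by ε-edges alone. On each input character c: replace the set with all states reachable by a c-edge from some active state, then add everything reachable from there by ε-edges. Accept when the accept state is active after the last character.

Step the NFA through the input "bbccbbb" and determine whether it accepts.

Answer: ACCEPT

Trace:
S₀ = ε-closure({0}) = {0,1,2,4}
'b' @ 1: {1,2,3,4,5}  [accepting]
'b' @ 2: {1,2,3,4,5}  [accepting]
'c' @ 3: {1,2,3,4}
'c' @ 4: {1,2,3,4}
'b' @ 5: {1,2,3,4,5}  [accepting]
'b' @ 6: {1,2,3,4,5}  [accepting]
'b' @ 7: {1,2,3,4,5}  [accepting]
final: {1,2,3,4,5}; accept 5 in set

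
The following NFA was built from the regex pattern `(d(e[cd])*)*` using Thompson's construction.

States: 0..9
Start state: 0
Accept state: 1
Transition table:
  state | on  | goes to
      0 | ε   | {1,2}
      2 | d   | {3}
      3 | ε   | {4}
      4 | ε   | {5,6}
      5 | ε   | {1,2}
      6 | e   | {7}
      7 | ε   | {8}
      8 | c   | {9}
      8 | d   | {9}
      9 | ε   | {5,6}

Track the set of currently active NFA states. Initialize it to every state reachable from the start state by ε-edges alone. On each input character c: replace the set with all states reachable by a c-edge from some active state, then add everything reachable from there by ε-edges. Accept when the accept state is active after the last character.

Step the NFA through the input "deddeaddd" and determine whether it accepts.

S₀ = ε-closure({0}) = {0,1,2}
'd' @ 1: {1,2,3,4,5,6}  [accepting]
'e' @ 2: {7,8}
'd' @ 3: {1,2,5,6,9}  [accepting]
'd' @ 4: {1,2,3,4,5,6}  [accepting]
'e' @ 5: {7,8}
'a' @ 6: {}  — state set empty
rest 'ddd' ignored (set empty)
after full input: {}  (accept=1 not in)

Answer: REJECT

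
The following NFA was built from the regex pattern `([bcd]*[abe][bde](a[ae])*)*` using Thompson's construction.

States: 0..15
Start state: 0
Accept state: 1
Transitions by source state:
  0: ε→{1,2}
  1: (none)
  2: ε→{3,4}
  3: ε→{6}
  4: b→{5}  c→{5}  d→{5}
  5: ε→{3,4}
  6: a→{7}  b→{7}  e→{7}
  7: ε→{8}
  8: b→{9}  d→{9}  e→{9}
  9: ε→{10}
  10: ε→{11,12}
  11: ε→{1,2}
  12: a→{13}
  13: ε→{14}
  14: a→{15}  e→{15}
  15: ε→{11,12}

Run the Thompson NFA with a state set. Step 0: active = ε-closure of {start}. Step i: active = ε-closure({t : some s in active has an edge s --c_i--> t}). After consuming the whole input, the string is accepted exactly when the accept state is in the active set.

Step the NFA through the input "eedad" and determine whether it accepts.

S₀ = ε-closure({0}) = {0,1,2,3,4,6}
'e' @ 1: {7,8}
'e' @ 2: {1,2,3,4,6,9,10,11,12}  (accept∈set)
'd' @ 3: {3,4,5,6}
'a' @ 4: {7,8}
'd' @ 5: {1,2,3,4,6,9,10,11,12}  (accept∈set)
after full input: {1,2,3,4,6,9,10,11,12}  (accept=1 in)

Answer: ACCEPT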